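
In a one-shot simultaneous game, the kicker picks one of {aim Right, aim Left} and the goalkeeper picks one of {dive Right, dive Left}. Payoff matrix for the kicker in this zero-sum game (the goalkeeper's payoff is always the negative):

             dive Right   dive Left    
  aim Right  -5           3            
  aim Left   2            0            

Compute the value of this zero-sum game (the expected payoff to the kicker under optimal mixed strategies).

Set the kicker's expected payoff from aim Right equal to that from aim Left:
  the kicker's payoff from aim Right: q·(-5) + (1−q)·3 = -8q + 3
  the kicker's payoff from aim Left: q·2 + (1−q)·0 = 2q
  -8q + 3 = 2q  ⇒  -10q = -3  ⇒  q = 3/10.
The value is the kicker's expected payoff against this mix (using aim Right): (3/10)·(-5) + (7/10)·3 = 3/5.

v = 3/5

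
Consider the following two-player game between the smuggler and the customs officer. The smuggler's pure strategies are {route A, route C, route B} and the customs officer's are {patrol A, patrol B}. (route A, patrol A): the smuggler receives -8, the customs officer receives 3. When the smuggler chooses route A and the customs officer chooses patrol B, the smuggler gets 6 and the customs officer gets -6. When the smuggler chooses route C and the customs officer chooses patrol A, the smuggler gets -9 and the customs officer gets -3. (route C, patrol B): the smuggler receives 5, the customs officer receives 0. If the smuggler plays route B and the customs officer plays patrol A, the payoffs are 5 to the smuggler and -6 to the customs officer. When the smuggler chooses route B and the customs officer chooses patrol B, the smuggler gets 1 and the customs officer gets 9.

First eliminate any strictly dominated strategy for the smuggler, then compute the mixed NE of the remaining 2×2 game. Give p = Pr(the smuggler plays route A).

p = 5/8

The smuggler's strategy route C is strictly dominated by route A: -8 > -9 and 6 > 5. Eliminate route C.
In a mixed equilibrium the customs officer is indifferent between patrol A and patrol B; this condition fixes p.
  the customs officer's expected payoff from patrol A: p·3 + (1−p)·(-6) = 9p - 6
  the customs officer's expected payoff from patrol B: p·(-6) + (1−p)·9 = -15p + 9
  9p - 6 = -15p + 9  ⇒  24p = 15  ⇒  p = 5/8.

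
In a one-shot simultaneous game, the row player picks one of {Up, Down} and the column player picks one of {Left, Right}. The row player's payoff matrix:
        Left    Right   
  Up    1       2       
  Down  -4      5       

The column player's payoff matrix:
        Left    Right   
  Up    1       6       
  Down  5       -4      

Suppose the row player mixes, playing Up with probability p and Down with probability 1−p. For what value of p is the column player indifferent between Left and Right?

The column player's indifference between Left and Right determines the row player's mixing probability p:
  the column player's expected payoff from Left: p·1 + (1−p)·5 = -4p + 5
  the column player's expected payoff from Right: p·6 + (1−p)·(-4) = 10p - 4
  -4p + 5 = 10p - 4  ⇒  -14p = -9  ⇒  p = 9/14.

p = 9/14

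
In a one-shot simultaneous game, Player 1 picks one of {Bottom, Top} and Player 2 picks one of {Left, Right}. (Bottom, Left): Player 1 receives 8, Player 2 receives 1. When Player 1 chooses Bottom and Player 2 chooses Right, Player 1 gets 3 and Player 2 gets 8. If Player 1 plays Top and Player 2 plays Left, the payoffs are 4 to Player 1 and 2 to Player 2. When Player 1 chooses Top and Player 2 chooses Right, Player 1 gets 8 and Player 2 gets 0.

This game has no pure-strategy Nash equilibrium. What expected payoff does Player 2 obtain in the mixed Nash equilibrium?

For Player 2 to be willing to mix, Player 2 must be indifferent between Left and Right, which pins down Player 1's mix.
  Player 2's expected payoff from Left: p·1 + (1−p)·2 = -p + 2
  Player 2's expected payoff from Right: p·8 + (1−p)·0 = 8p
  -p + 2 = 8p  ⇒  -9p = -2  ⇒  p = 2/9.
At equilibrium Player 2 is indifferent across columns, so Player 2's payoff equals the payoff from Left: (2/9)·1 + (7/9)·2 = 16/9.

16/9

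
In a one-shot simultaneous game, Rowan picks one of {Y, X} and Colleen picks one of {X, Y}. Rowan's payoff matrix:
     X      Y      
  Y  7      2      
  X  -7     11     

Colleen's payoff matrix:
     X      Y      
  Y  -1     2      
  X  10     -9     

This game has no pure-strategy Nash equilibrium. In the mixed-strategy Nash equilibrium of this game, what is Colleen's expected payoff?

Rowan's mix must leave Colleen indifferent between X and Y.
  Colleen's payoff to X: p·(-1) + (1−p)·10 = -11p + 10
  Colleen's payoff to Y: p·2 + (1−p)·(-9) = 11p - 9
  -11p + 10 = 11p - 9  ⇒  -22p = -19  ⇒  p = 19/22.
At equilibrium Colleen is indifferent across columns, so Colleen's payoff equals the payoff from X: (19/22)·(-1) + (3/22)·10 = 1/2.

1/2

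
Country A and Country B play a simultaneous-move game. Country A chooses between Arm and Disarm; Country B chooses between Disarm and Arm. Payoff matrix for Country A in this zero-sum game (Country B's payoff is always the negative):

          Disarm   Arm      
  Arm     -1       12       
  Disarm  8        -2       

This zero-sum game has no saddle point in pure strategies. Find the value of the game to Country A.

v = 94/23

Set Country A's expected payoff from Arm equal to that from Disarm:
  Country A's expected payoff from Arm: q·(-1) + (1−q)·12 = -13q + 12
  Country A's expected payoff from Disarm: q·8 + (1−q)·(-2) = 10q - 2
  -13q + 12 = 10q - 2  ⇒  -23q = -14  ⇒  q = 14/23.
The value is Country A's expected payoff against this mix (using Arm): (14/23)·(-1) + (9/23)·12 = 94/23.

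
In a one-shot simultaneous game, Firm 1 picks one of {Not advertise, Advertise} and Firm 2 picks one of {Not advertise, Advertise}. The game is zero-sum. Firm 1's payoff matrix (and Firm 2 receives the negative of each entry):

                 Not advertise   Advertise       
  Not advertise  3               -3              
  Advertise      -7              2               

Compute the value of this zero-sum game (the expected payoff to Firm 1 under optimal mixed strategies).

In a mixed equilibrium Firm 1 is indifferent between Not advertise and Advertise; this condition fixes q.
  Firm 1's payoff from Not advertise: q·3 + (1−q)·(-3) = 6q - 3
  Firm 1's payoff from Advertise: q·(-7) + (1−q)·2 = -9q + 2
  6q - 3 = -9q + 2  ⇒  15q = 5  ⇒  q = 1/3.
The value is Firm 1's expected payoff against this mix (using Not advertise): (1/3)·3 + (2/3)·(-3) = -1.

v = -1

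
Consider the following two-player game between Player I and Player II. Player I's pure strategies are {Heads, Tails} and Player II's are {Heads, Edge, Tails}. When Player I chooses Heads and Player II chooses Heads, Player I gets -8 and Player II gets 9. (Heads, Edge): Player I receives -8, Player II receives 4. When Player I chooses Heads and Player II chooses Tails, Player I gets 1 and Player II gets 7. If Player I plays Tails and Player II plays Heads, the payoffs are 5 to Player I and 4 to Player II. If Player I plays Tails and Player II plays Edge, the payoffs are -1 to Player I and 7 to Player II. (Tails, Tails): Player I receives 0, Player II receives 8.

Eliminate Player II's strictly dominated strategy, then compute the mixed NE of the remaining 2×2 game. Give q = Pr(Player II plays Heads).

q = 1/14

Player II's strategy Edge is strictly dominated by Tails: 7 > 4 and 8 > 7. Eliminate Edge.
Set Player I's expected payoff from Heads equal to that from Tails:
  Player I's payoff from Heads: q·(-8) + (1−q)·1 = -9q + 1
  Player I's payoff from Tails: q·5 + (1−q)·0 = 5q
  -9q + 1 = 5q  ⇒  -14q = -1  ⇒  q = 1/14.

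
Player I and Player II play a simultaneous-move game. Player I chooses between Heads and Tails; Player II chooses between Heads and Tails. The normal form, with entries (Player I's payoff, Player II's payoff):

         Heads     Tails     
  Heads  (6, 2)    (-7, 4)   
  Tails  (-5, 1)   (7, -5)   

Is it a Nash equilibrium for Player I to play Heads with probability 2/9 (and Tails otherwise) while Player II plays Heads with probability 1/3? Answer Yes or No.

Given Player I's mix p = 2/9, Player II's payoff from Heads is 11/9 but from Tails is -3. Player II strictly prefers Heads, so Player II would not mix.
So the proposed profile is not a Nash equilibrium.

No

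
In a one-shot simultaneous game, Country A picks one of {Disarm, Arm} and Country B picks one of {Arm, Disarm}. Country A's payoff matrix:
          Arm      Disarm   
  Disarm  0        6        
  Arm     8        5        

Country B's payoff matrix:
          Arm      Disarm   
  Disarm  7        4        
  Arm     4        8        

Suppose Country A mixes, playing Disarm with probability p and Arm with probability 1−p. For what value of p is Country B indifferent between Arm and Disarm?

p = 4/7

Country A's mix must leave Country B indifferent between Arm and Disarm.
  Country B's payoff to Arm: p·7 + (1−p)·4 = 3p + 4
  Country B's payoff to Disarm: p·4 + (1−p)·8 = -4p + 8
  3p + 4 = -4p + 8  ⇒  7p = 4  ⇒  p = 4/7.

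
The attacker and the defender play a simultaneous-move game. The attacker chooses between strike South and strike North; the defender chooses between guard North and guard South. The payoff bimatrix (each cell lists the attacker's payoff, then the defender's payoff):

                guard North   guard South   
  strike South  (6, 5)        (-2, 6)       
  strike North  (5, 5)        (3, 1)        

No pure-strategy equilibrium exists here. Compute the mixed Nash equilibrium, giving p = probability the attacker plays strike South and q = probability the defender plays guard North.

For the defender to be willing to mix, the defender must be indifferent between guard North and guard South, which pins down the attacker's mix.
  the defender's payoff from guard North: p·5 + (1−p)·5 = 5
  the defender's payoff from guard South: p·6 + (1−p)·1 = 5p + 1
  5 = 5p + 1  ⇒  -5p = -4  ⇒  p = 4/5.
For the attacker to be willing to mix, the attacker must be indifferent between strike South and strike North, which pins down the defender's mix.
  the attacker's payoff to strike South: q·6 + (1−q)·(-2) = 8q - 2
  the attacker's payoff to strike North: q·5 + (1−q)·3 = 2q + 3
  8q - 2 = 2q + 3  ⇒  6q = 5  ⇒  q = 5/6.

p = 4/5, q = 5/6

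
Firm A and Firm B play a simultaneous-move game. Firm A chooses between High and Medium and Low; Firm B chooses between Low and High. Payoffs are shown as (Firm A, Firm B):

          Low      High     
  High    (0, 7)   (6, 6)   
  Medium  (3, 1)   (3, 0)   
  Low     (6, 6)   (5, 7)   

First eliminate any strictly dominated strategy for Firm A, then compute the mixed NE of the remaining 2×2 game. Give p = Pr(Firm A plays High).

Firm A's strategy Medium is strictly dominated by Low: 6 > 3 and 5 > 3. Eliminate Medium.
For Firm B to be willing to mix, Firm B must be indifferent between Low and High, which pins down Firm A's mix.
  Firm B's payoff to Low: p·7 + (1−p)·6 = p + 6
  Firm B's payoff to High: p·6 + (1−p)·7 = -p + 7
  p + 6 = -p + 7  ⇒  2p = 1  ⇒  p = 1/2.

p = 1/2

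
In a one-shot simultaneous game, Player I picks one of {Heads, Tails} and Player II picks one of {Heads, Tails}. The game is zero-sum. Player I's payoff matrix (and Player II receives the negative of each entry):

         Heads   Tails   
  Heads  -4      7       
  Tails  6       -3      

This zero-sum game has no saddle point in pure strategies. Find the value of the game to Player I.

Set Player I's expected payoff from Heads equal to that from Tails:
  Player I's payoff to Heads: q·(-4) + (1−q)·7 = -11q + 7
  Player I's payoff to Tails: q·6 + (1−q)·(-3) = 9q - 3
  -11q + 7 = 9q - 3  ⇒  -20q = -10  ⇒  q = 1/2.
The value is Player I's expected payoff against this mix (using Heads): (1/2)·(-4) + (1/2)·7 = 3/2.

v = 3/2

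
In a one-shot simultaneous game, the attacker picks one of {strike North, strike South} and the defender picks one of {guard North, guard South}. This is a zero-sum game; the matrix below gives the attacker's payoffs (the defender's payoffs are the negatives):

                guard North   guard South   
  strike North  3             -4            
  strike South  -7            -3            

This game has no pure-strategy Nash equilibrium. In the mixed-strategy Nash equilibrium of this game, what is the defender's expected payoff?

Set the defender's expected payoff from guard North equal to that from guard South:
  the defender's payoff from guard North: p·(-3) + (1−p)·7 = -10p + 7
  the defender's payoff from guard South: p·4 + (1−p)·3 = p + 3
  -10p + 7 = p + 3  ⇒  -11p = -4  ⇒  p = 4/11.
At equilibrium the defender is indifferent across columns, so the defender's payoff equals the payoff from guard North: (4/11)·(-3) + (7/11)·7 = 37/11.

37/11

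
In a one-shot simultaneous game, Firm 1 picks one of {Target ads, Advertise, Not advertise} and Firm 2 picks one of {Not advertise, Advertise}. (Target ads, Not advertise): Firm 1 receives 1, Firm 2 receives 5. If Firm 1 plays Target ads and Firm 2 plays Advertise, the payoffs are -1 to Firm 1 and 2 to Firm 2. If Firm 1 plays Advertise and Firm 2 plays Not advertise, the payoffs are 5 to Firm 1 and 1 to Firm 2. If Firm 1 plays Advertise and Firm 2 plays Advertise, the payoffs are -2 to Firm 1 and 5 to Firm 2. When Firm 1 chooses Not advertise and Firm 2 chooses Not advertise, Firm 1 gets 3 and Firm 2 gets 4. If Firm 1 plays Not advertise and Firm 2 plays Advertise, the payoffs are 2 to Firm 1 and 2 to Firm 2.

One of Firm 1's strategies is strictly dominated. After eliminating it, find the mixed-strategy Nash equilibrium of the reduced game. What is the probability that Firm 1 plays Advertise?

p = 1/3

Firm 1's strategy Target ads is strictly dominated by Not advertise: 3 > 1 and 2 > -1. Eliminate Target ads.
In a mixed equilibrium Firm 2 is indifferent between Not advertise and Advertise; this condition fixes p.
  Firm 2's expected payoff from Not advertise: p·1 + (1−p)·4 = -3p + 4
  Firm 2's expected payoff from Advertise: p·5 + (1−p)·2 = 3p + 2
  -3p + 4 = 3p + 2  ⇒  -6p = -2  ⇒  p = 1/3.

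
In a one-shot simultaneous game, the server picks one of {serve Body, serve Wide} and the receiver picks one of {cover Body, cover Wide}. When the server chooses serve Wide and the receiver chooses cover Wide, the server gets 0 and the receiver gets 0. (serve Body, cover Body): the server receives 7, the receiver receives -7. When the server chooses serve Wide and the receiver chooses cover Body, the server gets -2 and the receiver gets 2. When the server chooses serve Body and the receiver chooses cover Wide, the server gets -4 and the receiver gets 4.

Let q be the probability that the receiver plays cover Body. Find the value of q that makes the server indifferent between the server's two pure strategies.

For the server to be willing to mix, the server must be indifferent between serve Body and serve Wide, which pins down the receiver's mix.
  the server's payoff to serve Body: q·7 + (1−q)·(-4) = 11q - 4
  the server's payoff to serve Wide: q·(-2) + (1−q)·0 = -2q
  11q - 4 = -2q  ⇒  13q = 4  ⇒  q = 4/13.

q = 4/13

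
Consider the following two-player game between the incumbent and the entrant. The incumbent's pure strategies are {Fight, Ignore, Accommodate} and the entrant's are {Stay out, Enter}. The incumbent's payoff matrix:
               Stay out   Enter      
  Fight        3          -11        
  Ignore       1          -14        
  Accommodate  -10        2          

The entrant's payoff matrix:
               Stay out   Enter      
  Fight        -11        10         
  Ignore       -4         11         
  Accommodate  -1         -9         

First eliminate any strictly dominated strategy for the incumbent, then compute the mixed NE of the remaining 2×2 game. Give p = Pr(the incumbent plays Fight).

The incumbent's strategy Ignore is strictly dominated by Fight: 3 > 1 and -11 > -14. Eliminate Ignore.
In a mixed equilibrium the entrant is indifferent between Stay out and Enter; this condition fixes p.
  the entrant's payoff from Stay out: p·(-11) + (1−p)·(-1) = -10p - 1
  the entrant's payoff from Enter: p·10 + (1−p)·(-9) = 19p - 9
  -10p - 1 = 19p - 9  ⇒  -29p = -8  ⇒  p = 8/29.

p = 8/29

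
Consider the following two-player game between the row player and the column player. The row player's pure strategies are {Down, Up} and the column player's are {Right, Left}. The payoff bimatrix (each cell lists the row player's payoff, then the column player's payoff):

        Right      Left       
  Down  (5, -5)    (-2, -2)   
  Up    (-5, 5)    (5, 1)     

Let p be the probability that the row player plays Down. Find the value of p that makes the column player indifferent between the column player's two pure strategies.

For the column player to be willing to mix, the column player must be indifferent between Right and Left, which pins down the row player's mix.
  the column player's payoff to Right: p·(-5) + (1−p)·5 = -10p + 5
  the column player's payoff to Left: p·(-2) + (1−p)·1 = -3p + 1
  -10p + 5 = -3p + 1  ⇒  -7p = -4  ⇒  p = 4/7.

p = 4/7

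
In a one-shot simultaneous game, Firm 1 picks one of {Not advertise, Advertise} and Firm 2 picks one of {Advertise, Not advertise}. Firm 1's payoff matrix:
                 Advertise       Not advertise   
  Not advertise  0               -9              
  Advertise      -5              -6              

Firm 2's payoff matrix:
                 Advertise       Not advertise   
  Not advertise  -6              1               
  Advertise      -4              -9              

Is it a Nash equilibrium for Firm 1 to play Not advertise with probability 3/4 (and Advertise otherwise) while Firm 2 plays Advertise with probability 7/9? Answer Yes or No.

No

Given Firm 1's mix p = 3/4, Firm 2's payoff from Advertise is -11/2 but from Not advertise is -3/2. Firm 2 strictly prefers Not advertise, so Firm 2 would not mix.
So the proposed profile is not a Nash equilibrium.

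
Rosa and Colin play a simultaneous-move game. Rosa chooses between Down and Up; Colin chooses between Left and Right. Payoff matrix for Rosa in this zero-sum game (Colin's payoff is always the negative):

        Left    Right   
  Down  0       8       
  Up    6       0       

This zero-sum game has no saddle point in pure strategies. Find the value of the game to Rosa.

For Rosa to be willing to mix, Rosa must be indifferent between Down and Up, which pins down Colin's mix.
  Rosa's payoff to Down: q·0 + (1−q)·8 = -8q + 8
  Rosa's payoff to Up: q·6 + (1−q)·0 = 6q
  -8q + 8 = 6q  ⇒  -14q = -8  ⇒  q = 4/7.
The value is Rosa's expected payoff against this mix (using Down): (4/7)·0 + (3/7)·8 = 24/7.

v = 24/7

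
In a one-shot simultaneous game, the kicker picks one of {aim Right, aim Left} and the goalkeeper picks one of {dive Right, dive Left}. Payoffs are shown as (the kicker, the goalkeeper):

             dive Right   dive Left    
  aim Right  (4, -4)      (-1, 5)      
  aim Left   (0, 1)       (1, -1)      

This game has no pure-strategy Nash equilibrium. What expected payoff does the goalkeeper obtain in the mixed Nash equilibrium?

The goalkeeper's indifference between dive Right and dive Left determines the kicker's mixing probability p:
  the goalkeeper's expected payoff from dive Right: p·(-4) + (1−p)·1 = -5p + 1
  the goalkeeper's expected payoff from dive Left: p·5 + (1−p)·(-1) = 6p - 1
  -5p + 1 = 6p - 1  ⇒  -11p = -2  ⇒  p = 2/11.
At equilibrium the goalkeeper is indifferent across columns, so the goalkeeper's payoff equals the payoff from dive Right: (2/11)·(-4) + (9/11)·1 = 1/11.

1/11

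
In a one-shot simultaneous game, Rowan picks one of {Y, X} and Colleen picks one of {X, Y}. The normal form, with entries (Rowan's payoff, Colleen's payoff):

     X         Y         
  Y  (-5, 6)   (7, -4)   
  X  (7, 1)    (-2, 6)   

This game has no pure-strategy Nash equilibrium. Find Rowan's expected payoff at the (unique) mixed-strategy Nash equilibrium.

Colleen's mix must leave Rowan indifferent between Y and X.
  Rowan's payoff from Y: q·(-5) + (1−q)·7 = -12q + 7
  Rowan's payoff from X: q·7 + (1−q)·(-2) = 9q - 2
  -12q + 7 = 9q - 2  ⇒  -21q = -9  ⇒  q = 3/7.
At equilibrium Rowan is indifferent across rows, so Rowan's payoff equals the payoff from Y: (3/7)·(-5) + (4/7)·7 = 13/7.

13/7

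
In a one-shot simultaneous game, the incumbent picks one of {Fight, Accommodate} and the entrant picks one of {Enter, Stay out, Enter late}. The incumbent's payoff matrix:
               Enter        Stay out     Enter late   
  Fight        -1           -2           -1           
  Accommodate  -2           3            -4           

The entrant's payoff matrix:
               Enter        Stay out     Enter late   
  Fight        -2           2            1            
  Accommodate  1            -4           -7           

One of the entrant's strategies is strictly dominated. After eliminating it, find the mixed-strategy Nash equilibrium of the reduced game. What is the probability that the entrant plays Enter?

q = 5/6

The entrant's strategy Enter late is strictly dominated by Stay out: 2 > 1 and -4 > -7. Eliminate Enter late.
Set the incumbent's expected payoff from Fight equal to that from Accommodate:
  the incumbent's expected payoff from Fight: q·(-1) + (1−q)·(-2) = q - 2
  the incumbent's expected payoff from Accommodate: q·(-2) + (1−q)·3 = -5q + 3
  q - 2 = -5q + 3  ⇒  6q = 5  ⇒  q = 5/6.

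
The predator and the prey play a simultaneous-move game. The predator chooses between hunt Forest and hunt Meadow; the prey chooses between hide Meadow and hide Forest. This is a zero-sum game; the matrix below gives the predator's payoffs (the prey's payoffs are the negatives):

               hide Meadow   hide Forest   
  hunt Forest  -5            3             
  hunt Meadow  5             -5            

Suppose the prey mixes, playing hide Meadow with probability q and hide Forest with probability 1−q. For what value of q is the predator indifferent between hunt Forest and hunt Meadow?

q = 4/9

The predator's indifference between hunt Forest and hunt Meadow determines the prey's mixing probability q:
  the predator's payoff from hunt Forest: q·(-5) + (1−q)·3 = -8q + 3
  the predator's payoff from hunt Meadow: q·5 + (1−q)·(-5) = 10q - 5
  -8q + 3 = 10q - 5  ⇒  -18q = -8  ⇒  q = 4/9.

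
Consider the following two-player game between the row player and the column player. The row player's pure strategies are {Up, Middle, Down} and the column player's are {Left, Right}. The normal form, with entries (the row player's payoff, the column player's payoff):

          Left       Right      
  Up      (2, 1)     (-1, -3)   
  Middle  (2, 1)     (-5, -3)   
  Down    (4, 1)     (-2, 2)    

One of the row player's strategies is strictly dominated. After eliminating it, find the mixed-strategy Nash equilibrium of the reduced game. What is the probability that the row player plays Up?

p = 1/5

The row player's strategy Middle is strictly dominated by Down: 4 > 2 and -2 > -5. Eliminate Middle.
The row player's mix must leave the column player indifferent between Left and Right.
  the column player's payoff to Left: p·1 + (1−p)·1 = 1
  the column player's payoff to Right: p·(-3) + (1−p)·2 = -5p + 2
  1 = -5p + 2  ⇒  5p = 1  ⇒  p = 1/5.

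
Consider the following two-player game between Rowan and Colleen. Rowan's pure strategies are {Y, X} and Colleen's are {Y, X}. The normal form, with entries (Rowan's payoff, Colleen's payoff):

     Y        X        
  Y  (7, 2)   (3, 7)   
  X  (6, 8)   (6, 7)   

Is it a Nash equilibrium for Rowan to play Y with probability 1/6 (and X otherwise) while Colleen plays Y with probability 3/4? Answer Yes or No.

Yes

Check Colleen's indifference given Rowan's mix p = 1/6:
  payoff from Y = 7; payoff from X = 7 — equal.
Check Rowan's indifference given Colleen's mix q = 3/4:
  payoff from Y = 6; payoff from X = 6 — equal.
Both players are indifferent, so neither can profitably deviate.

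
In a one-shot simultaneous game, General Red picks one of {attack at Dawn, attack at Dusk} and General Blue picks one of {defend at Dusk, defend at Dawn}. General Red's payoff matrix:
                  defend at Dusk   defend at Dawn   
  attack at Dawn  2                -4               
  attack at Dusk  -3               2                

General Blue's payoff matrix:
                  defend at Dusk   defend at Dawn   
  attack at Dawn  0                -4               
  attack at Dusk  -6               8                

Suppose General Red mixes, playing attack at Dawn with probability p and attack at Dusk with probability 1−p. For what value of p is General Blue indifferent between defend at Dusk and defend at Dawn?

p = 7/9

Set General Blue's expected payoff from defend at Dusk equal to that from defend at Dawn:
  General Blue's expected payoff from defend at Dusk: p·0 + (1−p)·(-6) = 6p - 6
  General Blue's expected payoff from defend at Dawn: p·(-4) + (1−p)·8 = -12p + 8
  6p - 6 = -12p + 8  ⇒  18p = 14  ⇒  p = 7/9.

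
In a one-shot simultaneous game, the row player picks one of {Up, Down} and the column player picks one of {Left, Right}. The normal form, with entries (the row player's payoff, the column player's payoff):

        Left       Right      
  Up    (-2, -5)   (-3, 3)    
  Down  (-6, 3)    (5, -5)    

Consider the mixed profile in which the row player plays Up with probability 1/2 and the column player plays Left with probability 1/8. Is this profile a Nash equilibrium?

No

Given the column player's mix q = 1/8, the row player's payoff from Up is -23/8 but from Down is 29/8. The row player strictly prefers Down, so the row player would not mix.
So the proposed profile is not a Nash equilibrium.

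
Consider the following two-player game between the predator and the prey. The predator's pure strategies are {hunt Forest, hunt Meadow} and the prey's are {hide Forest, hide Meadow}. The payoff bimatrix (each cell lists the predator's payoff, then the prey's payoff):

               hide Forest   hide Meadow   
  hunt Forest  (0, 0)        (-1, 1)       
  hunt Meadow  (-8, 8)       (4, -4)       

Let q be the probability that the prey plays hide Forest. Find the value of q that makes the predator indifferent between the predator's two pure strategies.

q = 5/13

In a mixed equilibrium the predator is indifferent between hunt Forest and hunt Meadow; this condition fixes q.
  the predator's payoff from hunt Forest: q·0 + (1−q)·(-1) = q - 1
  the predator's payoff from hunt Meadow: q·(-8) + (1−q)·4 = -12q + 4
  q - 1 = -12q + 4  ⇒  13q = 5  ⇒  q = 5/13.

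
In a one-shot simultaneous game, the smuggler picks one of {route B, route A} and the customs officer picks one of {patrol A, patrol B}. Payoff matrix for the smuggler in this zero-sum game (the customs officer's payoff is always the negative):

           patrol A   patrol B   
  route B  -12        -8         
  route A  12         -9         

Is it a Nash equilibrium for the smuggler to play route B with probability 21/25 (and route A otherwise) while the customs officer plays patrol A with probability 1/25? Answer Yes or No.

Yes

Check the customs officer's indifference given the smuggler's mix p = 21/25:
  payoff from patrol A = 204/25; payoff from patrol B = 204/25 — equal.
Check the smuggler's indifference given the customs officer's mix q = 1/25:
  payoff from route B = -204/25; payoff from route A = -204/25 — equal.
Both players are indifferent, so neither can profitably deviate.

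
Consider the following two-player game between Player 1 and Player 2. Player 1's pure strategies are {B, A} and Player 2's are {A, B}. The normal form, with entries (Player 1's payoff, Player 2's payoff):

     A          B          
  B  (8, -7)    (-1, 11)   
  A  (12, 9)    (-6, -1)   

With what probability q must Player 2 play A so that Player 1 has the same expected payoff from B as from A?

Set Player 1's expected payoff from B equal to that from A:
  Player 1's expected payoff from B: q·8 + (1−q)·(-1) = 9q - 1
  Player 1's expected payoff from A: q·12 + (1−q)·(-6) = 18q - 6
  9q - 1 = 18q - 6  ⇒  -9q = -5  ⇒  q = 5/9.

q = 5/9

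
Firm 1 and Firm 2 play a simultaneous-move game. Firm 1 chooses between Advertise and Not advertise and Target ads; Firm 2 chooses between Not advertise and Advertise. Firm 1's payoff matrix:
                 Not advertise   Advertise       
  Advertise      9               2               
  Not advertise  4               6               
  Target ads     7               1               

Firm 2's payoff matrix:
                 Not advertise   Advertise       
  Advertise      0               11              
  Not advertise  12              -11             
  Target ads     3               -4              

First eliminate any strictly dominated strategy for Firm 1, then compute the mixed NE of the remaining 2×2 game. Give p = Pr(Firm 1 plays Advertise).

Firm 1's strategy Target ads is strictly dominated by Advertise: 9 > 7 and 2 > 1. Eliminate Target ads.
In a mixed equilibrium Firm 2 is indifferent between Not advertise and Advertise; this condition fixes p.
  Firm 2's payoff from Not advertise: p·0 + (1−p)·12 = -12p + 12
  Firm 2's payoff from Advertise: p·11 + (1−p)·(-11) = 22p - 11
  -12p + 12 = 22p - 11  ⇒  -34p = -23  ⇒  p = 23/34.

p = 23/34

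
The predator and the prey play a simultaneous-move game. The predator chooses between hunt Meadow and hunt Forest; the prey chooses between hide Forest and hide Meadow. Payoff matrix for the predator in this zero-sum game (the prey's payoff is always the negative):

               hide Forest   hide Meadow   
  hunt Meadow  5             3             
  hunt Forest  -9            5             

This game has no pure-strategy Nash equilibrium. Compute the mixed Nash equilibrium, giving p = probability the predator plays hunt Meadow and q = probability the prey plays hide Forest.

p = 7/8, q = 1/8

The prey's indifference between hide Forest and hide Meadow determines the predator's mixing probability p:
  the prey's payoff from hide Forest: p·(-5) + (1−p)·9 = -14p + 9
  the prey's payoff from hide Meadow: p·(-3) + (1−p)·(-5) = 2p - 5
  -14p + 9 = 2p - 5  ⇒  -16p = -14  ⇒  p = 7/8.
The predator's indifference between hunt Meadow and hunt Forest determines the prey's mixing probability q:
  the predator's payoff to hunt Meadow: q·5 + (1−q)·3 = 2q + 3
  the predator's payoff to hunt Forest: q·(-9) + (1−q)·5 = -14q + 5
  2q + 3 = -14q + 5  ⇒  16q = 2  ⇒  q = 1/8.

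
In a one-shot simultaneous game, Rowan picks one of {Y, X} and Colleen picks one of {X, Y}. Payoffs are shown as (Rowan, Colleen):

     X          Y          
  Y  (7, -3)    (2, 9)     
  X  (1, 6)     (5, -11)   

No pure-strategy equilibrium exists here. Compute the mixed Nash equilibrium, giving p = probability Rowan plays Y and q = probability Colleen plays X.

Colleen's indifference between X and Y determines Rowan's mixing probability p:
  Colleen's payoff to X: p·(-3) + (1−p)·6 = -9p + 6
  Colleen's payoff to Y: p·9 + (1−p)·(-11) = 20p - 11
  -9p + 6 = 20p - 11  ⇒  -29p = -17  ⇒  p = 17/29.
In a mixed equilibrium Rowan is indifferent between Y and X; this condition fixes q.
  Rowan's payoff to Y: q·7 + (1−q)·2 = 5q + 2
  Rowan's payoff to X: q·1 + (1−q)·5 = -4q + 5
  5q + 2 = -4q + 5  ⇒  9q = 3  ⇒  q = 1/3.

p = 17/29, q = 1/3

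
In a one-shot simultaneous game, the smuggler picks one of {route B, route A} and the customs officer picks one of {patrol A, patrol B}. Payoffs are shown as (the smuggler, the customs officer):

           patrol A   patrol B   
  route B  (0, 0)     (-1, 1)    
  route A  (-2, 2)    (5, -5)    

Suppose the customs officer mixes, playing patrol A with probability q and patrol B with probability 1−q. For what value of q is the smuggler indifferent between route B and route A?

The smuggler's indifference between route B and route A determines the customs officer's mixing probability q:
  the smuggler's payoff from route B: q·0 + (1−q)·(-1) = q - 1
  the smuggler's payoff from route A: q·(-2) + (1−q)·5 = -7q + 5
  q - 1 = -7q + 5  ⇒  8q = 6  ⇒  q = 3/4.

q = 3/4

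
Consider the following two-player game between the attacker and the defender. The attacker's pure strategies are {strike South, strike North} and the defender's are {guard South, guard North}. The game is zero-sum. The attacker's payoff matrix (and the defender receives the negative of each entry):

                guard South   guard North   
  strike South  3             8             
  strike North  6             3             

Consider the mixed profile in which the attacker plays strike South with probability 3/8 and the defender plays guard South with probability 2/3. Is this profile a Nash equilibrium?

No

Given the defender's mix q = 2/3, the attacker's payoff from strike South is 14/3 but from strike North is 5. The attacker strictly prefers strike North, so the attacker would not mix.
So the proposed profile is not a Nash equilibrium.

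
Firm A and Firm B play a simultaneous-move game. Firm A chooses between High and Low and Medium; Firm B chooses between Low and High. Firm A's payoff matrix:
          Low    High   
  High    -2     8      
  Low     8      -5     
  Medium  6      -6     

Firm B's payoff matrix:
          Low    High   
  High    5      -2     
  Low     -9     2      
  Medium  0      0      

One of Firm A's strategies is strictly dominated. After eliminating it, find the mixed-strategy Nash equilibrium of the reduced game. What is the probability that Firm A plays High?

Firm A's strategy Medium is strictly dominated by Low: 8 > 6 and -5 > -6. Eliminate Medium.
Set Firm B's expected payoff from Low equal to that from High:
  Firm B's expected payoff from Low: p·5 + (1−p)·(-9) = 14p - 9
  Firm B's expected payoff from High: p·(-2) + (1−p)·2 = -4p + 2
  14p - 9 = -4p + 2  ⇒  18p = 11  ⇒  p = 11/18.

p = 11/18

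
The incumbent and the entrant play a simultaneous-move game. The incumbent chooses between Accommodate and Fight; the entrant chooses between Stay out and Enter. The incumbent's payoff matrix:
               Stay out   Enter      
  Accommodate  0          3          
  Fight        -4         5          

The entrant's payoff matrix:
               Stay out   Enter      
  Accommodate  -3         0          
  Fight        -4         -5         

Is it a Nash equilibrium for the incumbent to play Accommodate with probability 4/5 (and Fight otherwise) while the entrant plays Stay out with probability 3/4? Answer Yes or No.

Given the incumbent's mix p = 4/5, the entrant's payoff from Stay out is -16/5 but from Enter is -1. The entrant strictly prefers Enter, so the entrant would not mix.
So the proposed profile is not a Nash equilibrium.

No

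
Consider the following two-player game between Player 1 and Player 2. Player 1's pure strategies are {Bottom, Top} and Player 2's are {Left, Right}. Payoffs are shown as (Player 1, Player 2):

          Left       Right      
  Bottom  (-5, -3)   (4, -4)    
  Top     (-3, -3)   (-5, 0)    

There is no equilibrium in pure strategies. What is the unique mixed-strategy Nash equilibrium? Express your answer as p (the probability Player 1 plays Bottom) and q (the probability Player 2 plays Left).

p = 3/4, q = 9/11

For Player 2 to be willing to mix, Player 2 must be indifferent between Left and Right, which pins down Player 1's mix.
  Player 2's payoff to Left: p·(-3) + (1−p)·(-3) = -3
  Player 2's payoff to Right: p·(-4) + (1−p)·0 = -4p
  -3 = -4p  ⇒  4p = 3  ⇒  p = 3/4.
Player 1's indifference between Bottom and Top determines Player 2's mixing probability q:
  Player 1's payoff from Bottom: q·(-5) + (1−q)·4 = -9q + 4
  Player 1's payoff from Top: q·(-3) + (1−q)·(-5) = 2q - 5
  -9q + 4 = 2q - 5  ⇒  -11q = -9  ⇒  q = 9/11.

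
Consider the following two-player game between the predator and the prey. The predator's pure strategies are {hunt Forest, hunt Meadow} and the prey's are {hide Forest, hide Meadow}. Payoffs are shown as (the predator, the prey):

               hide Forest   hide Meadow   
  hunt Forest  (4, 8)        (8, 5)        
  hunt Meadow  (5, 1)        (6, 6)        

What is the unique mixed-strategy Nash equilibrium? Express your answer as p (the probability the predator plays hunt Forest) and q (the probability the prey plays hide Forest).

p = 5/8, q = 2/3

The predator's mix must leave the prey indifferent between hide Forest and hide Meadow.
  the prey's payoff to hide Forest: p·8 + (1−p)·1 = 7p + 1
  the prey's payoff to hide Meadow: p·5 + (1−p)·6 = -p + 6
  7p + 1 = -p + 6  ⇒  8p = 5  ⇒  p = 5/8.
The prey's mix must leave the predator indifferent between hunt Forest and hunt Meadow.
  the predator's expected payoff from hunt Forest: q·4 + (1−q)·8 = -4q + 8
  the predator's expected payoff from hunt Meadow: q·5 + (1−q)·6 = -q + 6
  -4q + 8 = -q + 6  ⇒  -3q = -2  ⇒  q = 2/3.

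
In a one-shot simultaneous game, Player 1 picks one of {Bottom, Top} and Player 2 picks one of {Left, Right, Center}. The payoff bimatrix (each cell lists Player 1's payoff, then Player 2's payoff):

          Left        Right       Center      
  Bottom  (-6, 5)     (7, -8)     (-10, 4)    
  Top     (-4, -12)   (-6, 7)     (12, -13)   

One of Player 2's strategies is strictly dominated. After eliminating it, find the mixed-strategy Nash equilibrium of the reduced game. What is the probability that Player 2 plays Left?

Player 2's strategy Center is strictly dominated by Left: 5 > 4 and -12 > -13. Eliminate Center.
For Player 1 to be willing to mix, Player 1 must be indifferent between Bottom and Top, which pins down Player 2's mix.
  Player 1's expected payoff from Bottom: q·(-6) + (1−q)·7 = -13q + 7
  Player 1's expected payoff from Top: q·(-4) + (1−q)·(-6) = 2q - 6
  -13q + 7 = 2q - 6  ⇒  -15q = -13  ⇒  q = 13/15.

q = 13/15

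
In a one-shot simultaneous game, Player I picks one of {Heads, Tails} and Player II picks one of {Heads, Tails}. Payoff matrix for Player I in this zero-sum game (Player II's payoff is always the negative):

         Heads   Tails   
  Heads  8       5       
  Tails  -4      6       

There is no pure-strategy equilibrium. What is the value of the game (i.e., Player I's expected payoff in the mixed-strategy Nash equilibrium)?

Player I's indifference between Heads and Tails determines Player II's mixing probability q:
  Player I's payoff to Heads: q·8 + (1−q)·5 = 3q + 5
  Player I's payoff to Tails: q·(-4) + (1−q)·6 = -10q + 6
  3q + 5 = -10q + 6  ⇒  13q = 1  ⇒  q = 1/13.
The value is Player I's expected payoff against this mix (using Heads): (1/13)·8 + (12/13)·5 = 68/13.

v = 68/13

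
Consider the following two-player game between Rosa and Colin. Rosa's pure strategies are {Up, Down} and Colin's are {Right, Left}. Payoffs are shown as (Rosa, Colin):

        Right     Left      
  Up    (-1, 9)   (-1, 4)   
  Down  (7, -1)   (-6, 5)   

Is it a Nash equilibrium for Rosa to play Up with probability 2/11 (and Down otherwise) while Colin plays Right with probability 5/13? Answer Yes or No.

No

Given Rosa's mix p = 2/11, Colin's payoff from Right is 9/11 but from Left is 53/11. Colin strictly prefers Left, so Colin would not mix.
So the proposed profile is not a Nash equilibrium.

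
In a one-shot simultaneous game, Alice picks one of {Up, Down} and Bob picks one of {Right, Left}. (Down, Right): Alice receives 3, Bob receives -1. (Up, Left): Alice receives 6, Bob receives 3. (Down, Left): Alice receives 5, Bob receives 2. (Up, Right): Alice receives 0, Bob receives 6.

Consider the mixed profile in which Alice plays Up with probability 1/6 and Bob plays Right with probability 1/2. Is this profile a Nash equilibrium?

No

Given Alice's mix p = 1/6, Bob's payoff from Right is 1/6 but from Left is 13/6. Bob strictly prefers Left, so Bob would not mix.
So the proposed profile is not a Nash equilibrium.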